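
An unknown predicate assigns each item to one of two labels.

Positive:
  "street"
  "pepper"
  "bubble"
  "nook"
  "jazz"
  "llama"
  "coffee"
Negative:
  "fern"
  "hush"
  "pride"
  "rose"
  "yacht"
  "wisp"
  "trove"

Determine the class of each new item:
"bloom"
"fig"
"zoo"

The pattern is that an item is 'Positive' exactly when: has a double letter.
Positive: "bloom", since 'oo' doubled.
Negative: "fig", since no doubled letter.
Positive: "zoo", since 'oo' doubled.

Positive, Negative, Positive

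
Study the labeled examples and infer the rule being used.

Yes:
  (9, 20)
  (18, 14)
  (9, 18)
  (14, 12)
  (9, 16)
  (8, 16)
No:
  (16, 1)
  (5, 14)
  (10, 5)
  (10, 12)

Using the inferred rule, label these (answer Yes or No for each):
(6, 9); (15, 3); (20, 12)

No, No, Yes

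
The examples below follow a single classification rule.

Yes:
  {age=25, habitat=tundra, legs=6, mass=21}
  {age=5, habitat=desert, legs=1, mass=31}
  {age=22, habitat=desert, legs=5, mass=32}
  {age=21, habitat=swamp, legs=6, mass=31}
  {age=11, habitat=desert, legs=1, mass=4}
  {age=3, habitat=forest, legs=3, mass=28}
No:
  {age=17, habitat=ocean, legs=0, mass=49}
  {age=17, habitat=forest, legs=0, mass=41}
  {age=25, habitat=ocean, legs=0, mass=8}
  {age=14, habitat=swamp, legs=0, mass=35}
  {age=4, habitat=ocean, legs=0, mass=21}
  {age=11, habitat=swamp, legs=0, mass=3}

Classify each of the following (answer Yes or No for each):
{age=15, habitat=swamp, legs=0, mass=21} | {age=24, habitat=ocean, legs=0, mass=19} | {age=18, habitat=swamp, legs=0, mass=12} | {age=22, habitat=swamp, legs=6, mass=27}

No, No, No, Yes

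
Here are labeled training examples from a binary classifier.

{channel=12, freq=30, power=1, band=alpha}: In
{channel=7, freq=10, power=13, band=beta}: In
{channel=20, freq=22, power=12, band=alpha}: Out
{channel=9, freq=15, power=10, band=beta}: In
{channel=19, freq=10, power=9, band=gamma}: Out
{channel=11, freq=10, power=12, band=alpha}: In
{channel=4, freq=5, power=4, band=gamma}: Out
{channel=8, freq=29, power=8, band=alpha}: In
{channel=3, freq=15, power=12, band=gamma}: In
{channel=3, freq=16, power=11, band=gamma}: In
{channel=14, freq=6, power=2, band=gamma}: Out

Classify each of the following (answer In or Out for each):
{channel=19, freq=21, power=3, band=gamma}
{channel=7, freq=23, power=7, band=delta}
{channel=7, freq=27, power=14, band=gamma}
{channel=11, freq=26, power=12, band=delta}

A rule that fits every label: freq ≥ 6 AND channel ≤ 12 — true of each 'In' example, false of each 'Out' one.
{channel=19, freq=21, power=3, band=gamma}: freq = 21, channel = 19 — fails this test, so Out.
{channel=7, freq=23, power=7, band=delta}: freq = 23, channel = 7 — passes, so In.
{channel=7, freq=27, power=14, band=gamma}: freq = 27, channel = 7 — passes, so In.
{channel=11, freq=26, power=12, band=delta}: freq = 26, channel = 11 — passes, so In.

Out, In, In, In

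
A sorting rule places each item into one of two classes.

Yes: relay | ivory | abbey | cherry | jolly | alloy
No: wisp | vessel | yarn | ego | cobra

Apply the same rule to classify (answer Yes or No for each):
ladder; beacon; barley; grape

No, No, Yes, No

Rule: ends with 'y'. This holds for each 'Yes' example and fails for each 'No' one.
ladder: No (ends with 'r'). beacon: No (ends with 'n'). barley: Yes (ends with 'y'). grape: No (ends with 'e').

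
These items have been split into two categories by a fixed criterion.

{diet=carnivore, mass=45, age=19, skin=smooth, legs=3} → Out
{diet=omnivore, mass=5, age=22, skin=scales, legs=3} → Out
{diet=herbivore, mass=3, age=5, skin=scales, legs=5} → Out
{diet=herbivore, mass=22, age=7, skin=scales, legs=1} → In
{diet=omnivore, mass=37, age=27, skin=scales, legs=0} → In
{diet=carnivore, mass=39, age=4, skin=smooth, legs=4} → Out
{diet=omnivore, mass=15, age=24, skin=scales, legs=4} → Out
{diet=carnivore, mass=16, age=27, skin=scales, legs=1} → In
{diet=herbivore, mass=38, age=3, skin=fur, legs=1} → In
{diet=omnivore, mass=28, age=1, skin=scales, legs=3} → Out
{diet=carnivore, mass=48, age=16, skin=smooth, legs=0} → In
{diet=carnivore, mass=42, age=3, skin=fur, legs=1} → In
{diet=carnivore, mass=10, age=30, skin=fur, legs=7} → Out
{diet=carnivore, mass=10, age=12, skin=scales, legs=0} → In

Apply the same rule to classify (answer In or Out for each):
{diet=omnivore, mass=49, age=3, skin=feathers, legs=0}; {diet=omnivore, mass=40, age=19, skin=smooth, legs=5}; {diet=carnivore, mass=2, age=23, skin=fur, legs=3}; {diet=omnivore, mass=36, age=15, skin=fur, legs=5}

In, Out, Out, Out

The classifier is using: legs ≤ 1.
{diet=omnivore, mass=49, age=3, skin=feathers, legs=0}: legs = 0, meets the rule → In. {diet=omnivore, mass=40, age=19, skin=smooth, legs=5}: legs = 5, does not fit → Out. {diet=carnivore, mass=2, age=23, skin=fur, legs=3}: legs = 3, does not fit → Out. {diet=omnivore, mass=36, age=15, skin=fur, legs=5}: legs = 5, does not fit → Out.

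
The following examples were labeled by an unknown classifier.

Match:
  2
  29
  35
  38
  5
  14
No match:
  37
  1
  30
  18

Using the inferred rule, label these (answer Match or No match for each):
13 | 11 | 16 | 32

No match, Match, No match, Match

The simplest hypothesis consistent with all the labels is: ≡ 2 (mod 3).
13: No match (13 mod 3 = 1). 11: Match (11 mod 3 = 2). 16: No match (16 mod 3 = 1). 32: Match (32 mod 3 = 2).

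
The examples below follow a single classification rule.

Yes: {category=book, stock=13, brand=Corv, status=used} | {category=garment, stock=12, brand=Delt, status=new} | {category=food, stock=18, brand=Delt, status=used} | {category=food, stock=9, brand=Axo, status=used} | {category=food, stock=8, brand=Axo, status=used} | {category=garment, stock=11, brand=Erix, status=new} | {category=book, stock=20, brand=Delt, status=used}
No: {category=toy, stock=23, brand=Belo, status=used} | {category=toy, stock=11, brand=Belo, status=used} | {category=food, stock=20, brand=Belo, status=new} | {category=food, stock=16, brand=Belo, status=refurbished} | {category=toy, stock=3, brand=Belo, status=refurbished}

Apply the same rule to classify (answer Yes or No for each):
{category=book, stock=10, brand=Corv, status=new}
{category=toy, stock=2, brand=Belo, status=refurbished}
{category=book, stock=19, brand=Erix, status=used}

Yes, No, Yes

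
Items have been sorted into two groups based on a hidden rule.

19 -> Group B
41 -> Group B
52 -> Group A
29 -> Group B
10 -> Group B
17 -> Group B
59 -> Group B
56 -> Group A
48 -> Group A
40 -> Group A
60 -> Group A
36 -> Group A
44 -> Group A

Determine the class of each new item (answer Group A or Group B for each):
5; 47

Group B, Group B

The distinguishing property — multiple of 4 — holds for all the 'Group A' cases and none of the 'Group B' cases.
5: Group B (5 = 4·1 + 1). 47: Group B (47 = 4·11 + 3).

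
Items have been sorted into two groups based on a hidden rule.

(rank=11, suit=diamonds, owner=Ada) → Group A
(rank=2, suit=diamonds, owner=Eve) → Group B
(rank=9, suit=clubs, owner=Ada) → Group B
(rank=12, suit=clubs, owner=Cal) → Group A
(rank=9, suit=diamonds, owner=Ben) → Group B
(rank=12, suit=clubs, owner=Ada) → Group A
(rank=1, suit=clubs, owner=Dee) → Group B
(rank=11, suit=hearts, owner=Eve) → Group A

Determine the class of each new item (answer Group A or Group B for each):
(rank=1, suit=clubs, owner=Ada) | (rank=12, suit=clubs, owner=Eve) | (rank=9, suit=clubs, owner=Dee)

Group B, Group A, Group B

One predicate separates the groups cleanly: rank ≥ 11.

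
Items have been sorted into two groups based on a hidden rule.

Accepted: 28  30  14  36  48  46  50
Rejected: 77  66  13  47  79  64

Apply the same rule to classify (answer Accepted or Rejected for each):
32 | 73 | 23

The pattern is that an item is 'Accepted' exactly when: even AND at most 50.
32: 32 is even, 32 ≤ 50 — has this property, so Accepted. 73: 73 is odd, 73 > 50 — lacks this property, so Rejected. 23: 23 is odd, 23 ≤ 50 — lacks this property, so Rejected.

Accepted, Rejected, Rejected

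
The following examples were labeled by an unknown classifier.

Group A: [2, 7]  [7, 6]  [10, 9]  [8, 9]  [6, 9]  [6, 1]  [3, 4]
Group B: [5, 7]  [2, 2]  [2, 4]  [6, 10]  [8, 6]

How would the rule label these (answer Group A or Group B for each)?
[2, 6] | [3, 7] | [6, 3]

Comparing the two groups points to one rule — sum is odd.
[2, 6]: Group B (2+6 = 8).
[3, 7]: Group B (3+7 = 10).
[6, 3]: Group A (6+3 = 9).

Group B, Group B, Group A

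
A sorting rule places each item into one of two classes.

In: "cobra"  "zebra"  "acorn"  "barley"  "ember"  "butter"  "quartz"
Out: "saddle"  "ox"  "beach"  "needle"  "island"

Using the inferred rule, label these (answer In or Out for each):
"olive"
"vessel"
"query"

Out, Out, In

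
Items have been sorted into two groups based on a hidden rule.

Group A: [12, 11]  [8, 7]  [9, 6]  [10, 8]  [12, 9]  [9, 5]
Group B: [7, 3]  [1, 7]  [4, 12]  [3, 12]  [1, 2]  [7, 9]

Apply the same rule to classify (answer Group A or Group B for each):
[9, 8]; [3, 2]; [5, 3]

Group A, Group B, Group B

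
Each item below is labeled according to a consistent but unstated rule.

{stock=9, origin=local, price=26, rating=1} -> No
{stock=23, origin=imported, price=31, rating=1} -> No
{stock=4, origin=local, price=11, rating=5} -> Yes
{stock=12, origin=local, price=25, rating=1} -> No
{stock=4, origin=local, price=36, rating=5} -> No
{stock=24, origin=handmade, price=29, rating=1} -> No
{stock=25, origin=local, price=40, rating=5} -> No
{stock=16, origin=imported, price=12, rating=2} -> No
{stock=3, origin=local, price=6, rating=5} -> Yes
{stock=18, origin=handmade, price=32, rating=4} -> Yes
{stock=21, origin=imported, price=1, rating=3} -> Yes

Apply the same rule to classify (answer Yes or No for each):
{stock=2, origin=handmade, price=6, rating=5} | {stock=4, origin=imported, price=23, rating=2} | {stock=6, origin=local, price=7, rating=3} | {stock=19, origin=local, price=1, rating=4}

Yes, No, Yes, Yes

Rule: rating ≥ 3 AND price ≤ 32. This holds for each 'Yes' example and fails for each 'No' one.
{stock=2, origin=handmade, price=6, rating=5} → rating = 5, price = 6 → Yes.
{stock=4, origin=imported, price=23, rating=2} → rating = 2, price = 23 → No.
{stock=6, origin=local, price=7, rating=3} → rating = 3, price = 7 → Yes.
{stock=19, origin=local, price=1, rating=4} → rating = 4, price = 1 → Yes.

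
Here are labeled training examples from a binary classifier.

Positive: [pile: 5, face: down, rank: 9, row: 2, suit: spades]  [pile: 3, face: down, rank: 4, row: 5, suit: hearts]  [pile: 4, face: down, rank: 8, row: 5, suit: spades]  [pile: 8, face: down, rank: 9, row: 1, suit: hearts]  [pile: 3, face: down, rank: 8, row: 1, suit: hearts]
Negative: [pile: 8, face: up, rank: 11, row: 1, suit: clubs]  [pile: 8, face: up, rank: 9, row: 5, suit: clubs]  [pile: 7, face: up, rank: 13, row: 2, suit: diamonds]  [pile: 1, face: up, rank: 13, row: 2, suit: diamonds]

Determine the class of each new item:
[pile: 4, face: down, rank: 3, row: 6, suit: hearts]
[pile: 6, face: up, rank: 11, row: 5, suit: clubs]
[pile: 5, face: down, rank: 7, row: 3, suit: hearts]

Positive, Negative, Positive

The simplest hypothesis consistent with all the labels is: face is down.
[pile: 4, face: down, rank: 3, row: 6, suit: hearts]: Positive (face is down). [pile: 6, face: up, rank: 11, row: 5, suit: clubs]: Negative (face is up). [pile: 5, face: down, rank: 7, row: 3, suit: hearts]: Positive (face is down).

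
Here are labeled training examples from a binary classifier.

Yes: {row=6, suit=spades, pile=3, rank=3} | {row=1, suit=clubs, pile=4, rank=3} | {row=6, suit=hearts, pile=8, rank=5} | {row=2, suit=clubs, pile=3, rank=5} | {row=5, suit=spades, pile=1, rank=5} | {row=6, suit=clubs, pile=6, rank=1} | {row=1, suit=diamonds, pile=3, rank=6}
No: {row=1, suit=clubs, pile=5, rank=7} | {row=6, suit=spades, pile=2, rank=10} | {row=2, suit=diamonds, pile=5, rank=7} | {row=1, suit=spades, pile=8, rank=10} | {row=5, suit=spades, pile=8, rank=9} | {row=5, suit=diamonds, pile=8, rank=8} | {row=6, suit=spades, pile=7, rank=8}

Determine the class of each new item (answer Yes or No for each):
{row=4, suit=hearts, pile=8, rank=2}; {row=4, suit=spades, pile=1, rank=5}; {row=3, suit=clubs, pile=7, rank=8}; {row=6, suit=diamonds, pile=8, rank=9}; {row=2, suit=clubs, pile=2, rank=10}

One predicate separates the groups cleanly: rank ≤ 6.

Yes, Yes, No, No, No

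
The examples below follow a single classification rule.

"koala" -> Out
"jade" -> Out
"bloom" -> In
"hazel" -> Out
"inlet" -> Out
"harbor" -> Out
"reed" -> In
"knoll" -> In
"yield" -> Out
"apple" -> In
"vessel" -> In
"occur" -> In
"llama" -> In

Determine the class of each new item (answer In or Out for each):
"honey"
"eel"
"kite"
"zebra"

Out, In, Out, Out

One predicate separates the groups cleanly: has a double letter.
"honey" → no doubled letter → Out.
"eel" → 'ee' doubled → In.
"kite" → no doubled letter → Out.
"zebra" → no doubled letter → Out.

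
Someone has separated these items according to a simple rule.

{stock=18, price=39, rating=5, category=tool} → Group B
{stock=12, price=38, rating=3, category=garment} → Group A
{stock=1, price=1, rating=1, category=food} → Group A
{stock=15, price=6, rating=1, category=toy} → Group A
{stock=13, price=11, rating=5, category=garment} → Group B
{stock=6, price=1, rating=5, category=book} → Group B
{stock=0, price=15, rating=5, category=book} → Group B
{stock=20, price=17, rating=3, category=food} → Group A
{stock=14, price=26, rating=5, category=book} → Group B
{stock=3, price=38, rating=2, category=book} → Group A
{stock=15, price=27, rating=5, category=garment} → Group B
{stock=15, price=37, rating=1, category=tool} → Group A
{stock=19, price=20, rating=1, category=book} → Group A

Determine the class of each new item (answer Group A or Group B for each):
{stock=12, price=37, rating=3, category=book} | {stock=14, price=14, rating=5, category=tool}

Group A, Group B

The rule appears to be: rating ≤ 3.
{stock=12, price=37, rating=3, category=book} — rating = 3, hence Group A.
{stock=14, price=14, rating=5, category=tool} — rating = 5, hence Group B.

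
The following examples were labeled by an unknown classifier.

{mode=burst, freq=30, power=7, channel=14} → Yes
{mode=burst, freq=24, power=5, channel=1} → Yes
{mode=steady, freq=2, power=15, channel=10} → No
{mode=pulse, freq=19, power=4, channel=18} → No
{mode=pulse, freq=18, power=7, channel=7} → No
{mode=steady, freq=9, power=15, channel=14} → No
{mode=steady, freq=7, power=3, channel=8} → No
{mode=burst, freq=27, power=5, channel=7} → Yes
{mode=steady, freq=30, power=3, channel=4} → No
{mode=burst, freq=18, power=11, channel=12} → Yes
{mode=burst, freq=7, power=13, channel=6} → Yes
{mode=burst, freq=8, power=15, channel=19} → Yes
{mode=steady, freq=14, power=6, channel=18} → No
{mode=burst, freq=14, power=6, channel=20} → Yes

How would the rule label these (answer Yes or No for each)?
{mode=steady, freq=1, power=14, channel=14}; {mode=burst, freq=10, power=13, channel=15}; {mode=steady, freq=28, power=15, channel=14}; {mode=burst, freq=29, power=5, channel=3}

One predicate separates the groups cleanly: mode is burst.

No, Yes, No, Yes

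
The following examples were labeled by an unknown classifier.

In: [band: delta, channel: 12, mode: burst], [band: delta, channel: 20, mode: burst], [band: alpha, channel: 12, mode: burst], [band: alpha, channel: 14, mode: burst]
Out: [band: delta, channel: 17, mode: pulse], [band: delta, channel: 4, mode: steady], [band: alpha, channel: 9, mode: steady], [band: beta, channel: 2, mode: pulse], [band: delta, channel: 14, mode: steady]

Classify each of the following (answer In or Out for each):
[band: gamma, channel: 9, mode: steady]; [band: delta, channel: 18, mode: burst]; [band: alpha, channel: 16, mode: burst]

Out, In, In

The simplest hypothesis consistent with all the labels is: mode is burst.
Out: [band: gamma, channel: 9, mode: steady], since mode is steady.
In: [band: delta, channel: 18, mode: burst], since mode is burst.
In: [band: alpha, channel: 16, mode: burst], since mode is burst.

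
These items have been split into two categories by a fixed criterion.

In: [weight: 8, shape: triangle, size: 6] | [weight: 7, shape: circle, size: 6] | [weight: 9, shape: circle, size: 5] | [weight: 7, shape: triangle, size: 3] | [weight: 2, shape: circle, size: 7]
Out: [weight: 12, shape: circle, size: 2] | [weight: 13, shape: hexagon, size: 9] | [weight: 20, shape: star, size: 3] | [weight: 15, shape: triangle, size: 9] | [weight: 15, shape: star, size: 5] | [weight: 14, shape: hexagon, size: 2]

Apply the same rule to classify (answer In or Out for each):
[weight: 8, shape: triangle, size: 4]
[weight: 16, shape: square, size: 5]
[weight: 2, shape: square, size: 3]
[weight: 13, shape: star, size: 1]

The common property of the 'In' items is: weight ≤ 9. No 'Out' item has it.
[weight: 8, shape: triangle, size: 4]: weight = 8 — passes, so In. [weight: 16, shape: square, size: 5]: weight = 16 — fails the rule, so Out. [weight: 2, shape: square, size: 3]: weight = 2 — passes, so In. [weight: 13, shape: star, size: 1]: weight = 13 — fails the rule, so Out.

In, Out, In, Out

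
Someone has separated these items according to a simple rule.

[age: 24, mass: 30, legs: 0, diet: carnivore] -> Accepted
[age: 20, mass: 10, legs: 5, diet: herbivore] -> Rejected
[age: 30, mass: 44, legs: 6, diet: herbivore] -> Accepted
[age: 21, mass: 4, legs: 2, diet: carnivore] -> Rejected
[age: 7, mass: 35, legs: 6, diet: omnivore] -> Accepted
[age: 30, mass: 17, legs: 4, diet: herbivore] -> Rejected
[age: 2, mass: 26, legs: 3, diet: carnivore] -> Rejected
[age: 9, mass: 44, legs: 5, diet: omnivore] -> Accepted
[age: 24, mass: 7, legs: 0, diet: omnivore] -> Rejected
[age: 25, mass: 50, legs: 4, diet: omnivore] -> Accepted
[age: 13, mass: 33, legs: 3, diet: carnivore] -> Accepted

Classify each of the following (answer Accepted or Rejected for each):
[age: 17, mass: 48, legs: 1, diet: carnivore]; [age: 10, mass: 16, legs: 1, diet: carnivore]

Accepted, Rejected

Every 'Accepted' example satisfies: mass ≥ 30. None of the 'Rejected' examples do.
[age: 17, mass: 48, legs: 1, diet: carnivore] — mass = 48, hence Accepted. [age: 10, mass: 16, legs: 1, diet: carnivore] — mass = 16, hence Rejected.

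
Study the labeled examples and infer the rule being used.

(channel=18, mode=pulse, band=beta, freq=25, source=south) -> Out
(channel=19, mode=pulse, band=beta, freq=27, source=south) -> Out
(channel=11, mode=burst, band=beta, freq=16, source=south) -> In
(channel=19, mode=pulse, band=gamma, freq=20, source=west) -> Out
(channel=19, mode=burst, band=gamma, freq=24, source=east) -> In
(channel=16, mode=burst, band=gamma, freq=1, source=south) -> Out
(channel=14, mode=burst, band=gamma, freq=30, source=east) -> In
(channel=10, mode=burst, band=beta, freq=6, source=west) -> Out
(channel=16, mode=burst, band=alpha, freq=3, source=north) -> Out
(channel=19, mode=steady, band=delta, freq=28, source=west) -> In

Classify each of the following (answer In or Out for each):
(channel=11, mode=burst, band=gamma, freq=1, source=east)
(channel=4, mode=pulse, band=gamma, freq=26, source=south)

Out, Out

Rule: mode is not pulse AND freq ≥ 16. This holds for each 'In' example and fails for each 'Out' one.
(channel=11, mode=burst, band=gamma, freq=1, source=east): Out (mode is burst, freq = 1).
(channel=4, mode=pulse, band=gamma, freq=26, source=south): Out (mode is pulse, freq = 26).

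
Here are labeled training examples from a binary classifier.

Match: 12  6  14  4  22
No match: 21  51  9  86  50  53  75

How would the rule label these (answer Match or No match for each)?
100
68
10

No match, No match, Match

The classifier is using: even AND at most 22.
100: 100 is even, 100 > 22 — fails this test, so No match. 68: 68 is even, 68 > 22 — fails this test, so No match. 10: 10 is even, 10 ≤ 22 — has this property, so Match.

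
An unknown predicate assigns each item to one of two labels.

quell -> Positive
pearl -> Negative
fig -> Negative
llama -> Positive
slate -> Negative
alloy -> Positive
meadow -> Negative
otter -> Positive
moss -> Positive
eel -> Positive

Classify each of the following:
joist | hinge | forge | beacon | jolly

The rule appears to be: has a double letter.

Negative, Negative, Negative, Negative, Positive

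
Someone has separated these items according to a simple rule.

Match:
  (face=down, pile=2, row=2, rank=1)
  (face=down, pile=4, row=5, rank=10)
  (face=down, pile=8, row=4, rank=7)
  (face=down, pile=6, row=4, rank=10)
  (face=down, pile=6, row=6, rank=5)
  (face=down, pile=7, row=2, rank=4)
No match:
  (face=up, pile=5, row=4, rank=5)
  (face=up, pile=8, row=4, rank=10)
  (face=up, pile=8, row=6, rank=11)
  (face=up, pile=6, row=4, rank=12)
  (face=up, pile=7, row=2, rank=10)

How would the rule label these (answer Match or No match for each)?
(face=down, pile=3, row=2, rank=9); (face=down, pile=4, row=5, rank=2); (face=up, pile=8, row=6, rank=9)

Match, Match, No match

One predicate separates the groups cleanly: face is down.
(face=down, pile=3, row=2, rank=9) → face is down → Match. (face=down, pile=4, row=5, rank=2) → face is down → Match. (face=up, pile=8, row=6, rank=9) → face is up → No match.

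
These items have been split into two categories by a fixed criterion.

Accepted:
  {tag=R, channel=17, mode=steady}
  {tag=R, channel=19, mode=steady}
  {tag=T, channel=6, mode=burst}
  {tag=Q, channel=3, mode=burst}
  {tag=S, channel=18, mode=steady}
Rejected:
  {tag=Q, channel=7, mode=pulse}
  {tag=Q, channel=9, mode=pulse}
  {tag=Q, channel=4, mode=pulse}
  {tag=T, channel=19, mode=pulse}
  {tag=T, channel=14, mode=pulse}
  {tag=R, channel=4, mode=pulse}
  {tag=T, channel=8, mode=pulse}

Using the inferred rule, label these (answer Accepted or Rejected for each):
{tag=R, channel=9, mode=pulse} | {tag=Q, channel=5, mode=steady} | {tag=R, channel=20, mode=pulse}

Rejected, Accepted, Rejected

One predicate separates the groups cleanly: mode is not pulse.
{tag=R, channel=9, mode=pulse}: mode is pulse — does not fit, so Rejected.
{tag=Q, channel=5, mode=steady}: mode is steady — qualifies, so Accepted.
{tag=R, channel=20, mode=pulse}: mode is pulse — does not fit, so Rejected.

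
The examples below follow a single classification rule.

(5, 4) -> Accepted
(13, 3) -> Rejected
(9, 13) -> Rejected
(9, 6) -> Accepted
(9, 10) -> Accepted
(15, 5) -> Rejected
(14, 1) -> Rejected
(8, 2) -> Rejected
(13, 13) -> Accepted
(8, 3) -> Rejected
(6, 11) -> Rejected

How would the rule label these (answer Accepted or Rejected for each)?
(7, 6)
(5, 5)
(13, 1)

Accepted, Accepted, Rejected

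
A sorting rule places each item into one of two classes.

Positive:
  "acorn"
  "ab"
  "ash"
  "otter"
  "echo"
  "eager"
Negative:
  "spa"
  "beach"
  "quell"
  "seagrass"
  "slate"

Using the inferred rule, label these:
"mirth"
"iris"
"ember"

Negative, Positive, Positive

All 'Positive' examples share one property — starts with a vowel — and every 'Negative' example lacks it.
"mirth": starts with 'm' — fails the rule, so Negative.
"iris": starts with 'i' — passes, so Positive.
"ember": starts with 'e' — passes, so Positive.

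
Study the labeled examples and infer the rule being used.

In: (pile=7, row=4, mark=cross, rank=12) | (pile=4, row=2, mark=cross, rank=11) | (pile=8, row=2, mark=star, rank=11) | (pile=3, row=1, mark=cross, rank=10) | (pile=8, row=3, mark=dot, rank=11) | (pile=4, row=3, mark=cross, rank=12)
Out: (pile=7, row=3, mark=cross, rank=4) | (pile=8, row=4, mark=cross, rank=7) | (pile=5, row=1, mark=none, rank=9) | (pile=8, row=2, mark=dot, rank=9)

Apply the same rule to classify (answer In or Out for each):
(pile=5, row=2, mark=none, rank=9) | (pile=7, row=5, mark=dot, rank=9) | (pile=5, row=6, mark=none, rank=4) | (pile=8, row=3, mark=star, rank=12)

Out, Out, Out, In

Every 'In' example satisfies: rank ≥ 10. None of the 'Out' examples do.
(pile=5, row=2, mark=none, rank=9): rank = 9, fails the rule → Out. (pile=7, row=5, mark=dot, rank=9): rank = 9, fails the rule → Out. (pile=5, row=6, mark=none, rank=4): rank = 4, fails the rule → Out. (pile=8, row=3, mark=star, rank=12): rank = 12, meets the rule → In.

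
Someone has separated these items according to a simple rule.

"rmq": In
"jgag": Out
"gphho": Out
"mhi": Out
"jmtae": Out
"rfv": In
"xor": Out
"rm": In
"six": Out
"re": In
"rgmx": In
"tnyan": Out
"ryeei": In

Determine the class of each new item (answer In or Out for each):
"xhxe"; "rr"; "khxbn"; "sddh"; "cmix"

Out, In, Out, Out, Out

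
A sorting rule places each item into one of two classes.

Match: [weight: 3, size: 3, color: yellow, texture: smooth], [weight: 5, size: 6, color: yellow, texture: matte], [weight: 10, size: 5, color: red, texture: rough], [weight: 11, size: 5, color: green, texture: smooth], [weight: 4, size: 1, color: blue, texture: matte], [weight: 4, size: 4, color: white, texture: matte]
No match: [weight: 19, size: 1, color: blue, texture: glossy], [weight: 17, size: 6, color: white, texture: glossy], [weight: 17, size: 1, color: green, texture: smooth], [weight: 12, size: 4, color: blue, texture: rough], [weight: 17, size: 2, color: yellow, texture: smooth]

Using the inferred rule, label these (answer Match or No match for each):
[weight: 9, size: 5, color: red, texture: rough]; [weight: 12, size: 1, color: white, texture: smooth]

Match, No match

'Match' ⟺ weight ≤ 11.
[weight: 9, size: 5, color: red, texture: rough] → weight = 9 → Match.
[weight: 12, size: 1, color: white, texture: smooth] → weight = 12 → No match.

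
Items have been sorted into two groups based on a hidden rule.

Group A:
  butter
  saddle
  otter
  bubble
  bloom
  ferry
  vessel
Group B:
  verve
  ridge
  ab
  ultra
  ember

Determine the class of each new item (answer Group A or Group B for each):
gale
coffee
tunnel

The classifier is using: has a double letter.
gale: no doubled letter — fails this test, so Group B. coffee: 'ff' doubled — has this property, so Group A. tunnel: 'nn' doubled — has this property, so Group A.

Group B, Group A, Group A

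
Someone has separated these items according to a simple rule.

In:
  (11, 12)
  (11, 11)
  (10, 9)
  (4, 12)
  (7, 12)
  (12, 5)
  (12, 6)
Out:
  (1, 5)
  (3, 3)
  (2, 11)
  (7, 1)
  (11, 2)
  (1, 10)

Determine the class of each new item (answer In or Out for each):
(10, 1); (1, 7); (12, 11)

Out, Out, In

Every 'In' example satisfies: sum ≥ 16. None of the 'Out' examples do.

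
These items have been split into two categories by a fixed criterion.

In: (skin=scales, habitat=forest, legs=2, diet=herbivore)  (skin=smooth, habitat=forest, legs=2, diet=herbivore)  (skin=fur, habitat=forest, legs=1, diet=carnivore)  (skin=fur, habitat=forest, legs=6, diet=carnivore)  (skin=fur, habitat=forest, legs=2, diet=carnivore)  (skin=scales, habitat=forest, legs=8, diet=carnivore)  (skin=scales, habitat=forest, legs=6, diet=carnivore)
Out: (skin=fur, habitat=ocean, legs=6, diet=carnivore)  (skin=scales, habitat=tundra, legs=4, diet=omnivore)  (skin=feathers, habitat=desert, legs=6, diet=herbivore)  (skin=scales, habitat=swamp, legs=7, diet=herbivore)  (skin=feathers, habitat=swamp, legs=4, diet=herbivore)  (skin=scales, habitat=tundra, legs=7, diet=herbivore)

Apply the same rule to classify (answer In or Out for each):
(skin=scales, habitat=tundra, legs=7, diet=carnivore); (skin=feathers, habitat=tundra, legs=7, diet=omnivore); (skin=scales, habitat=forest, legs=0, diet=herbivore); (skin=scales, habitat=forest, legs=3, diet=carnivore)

Out, Out, In, In

Looking at the examples, the only property every 'In' case has and every 'Out' case lacks is: habitat is forest.
(skin=scales, habitat=tundra, legs=7, diet=carnivore) → habitat is tundra → Out.
(skin=feathers, habitat=tundra, legs=7, diet=omnivore) → habitat is tundra → Out.
(skin=scales, habitat=forest, legs=0, diet=herbivore) → habitat is forest → In.
(skin=scales, habitat=forest, legs=3, diet=carnivore) → habitat is forest → In.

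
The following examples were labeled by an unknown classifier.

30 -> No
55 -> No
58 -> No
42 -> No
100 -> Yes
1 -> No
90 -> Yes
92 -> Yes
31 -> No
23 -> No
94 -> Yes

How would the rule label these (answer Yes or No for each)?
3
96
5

No, Yes, No

The pattern is that an item is 'Yes' exactly when: at least 90.
3 — 3 < 90, hence No. 96 — 96 ≥ 90, hence Yes. 5 — 5 < 90, hence No.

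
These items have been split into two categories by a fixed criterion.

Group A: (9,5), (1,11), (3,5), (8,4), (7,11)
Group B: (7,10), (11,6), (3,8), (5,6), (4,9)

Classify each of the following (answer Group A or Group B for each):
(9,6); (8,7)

One predicate separates the groups cleanly: sum is even.

Group B, Group B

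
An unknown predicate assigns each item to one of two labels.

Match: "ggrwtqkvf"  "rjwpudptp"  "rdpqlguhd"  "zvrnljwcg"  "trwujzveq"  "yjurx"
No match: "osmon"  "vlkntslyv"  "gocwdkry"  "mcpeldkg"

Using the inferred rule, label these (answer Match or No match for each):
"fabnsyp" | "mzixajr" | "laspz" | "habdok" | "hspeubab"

One predicate separates the groups cleanly: odd length AND contains 'r'.

No match, Match, No match, No match, No match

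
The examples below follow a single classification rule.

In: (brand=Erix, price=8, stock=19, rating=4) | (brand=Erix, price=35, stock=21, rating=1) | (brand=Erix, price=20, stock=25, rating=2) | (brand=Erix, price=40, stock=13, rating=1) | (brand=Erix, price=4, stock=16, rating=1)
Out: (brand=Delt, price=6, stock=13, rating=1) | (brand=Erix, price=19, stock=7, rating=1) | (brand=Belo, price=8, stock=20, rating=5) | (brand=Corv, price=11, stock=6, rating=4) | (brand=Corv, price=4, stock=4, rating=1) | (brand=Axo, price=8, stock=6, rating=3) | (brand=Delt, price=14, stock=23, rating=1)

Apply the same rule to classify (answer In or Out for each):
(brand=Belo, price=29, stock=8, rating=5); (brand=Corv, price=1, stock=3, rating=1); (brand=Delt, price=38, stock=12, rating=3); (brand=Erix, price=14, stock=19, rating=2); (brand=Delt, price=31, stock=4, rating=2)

Out, Out, Out, In, Out

A rule that fits every label: brand is Erix AND stock ≥ 13 — true of each 'In' example, false of each 'Out' one.
Out: (brand=Belo, price=29, stock=8, rating=5), since brand is Belo, stock = 8.
Out: (brand=Corv, price=1, stock=3, rating=1), since brand is Corv, stock = 3.
Out: (brand=Delt, price=38, stock=12, rating=3), since brand is Delt, stock = 12.
In: (brand=Erix, price=14, stock=19, rating=2), since brand is Erix, stock = 19.
Out: (brand=Delt, price=31, stock=4, rating=2), since brand is Delt, stock = 4.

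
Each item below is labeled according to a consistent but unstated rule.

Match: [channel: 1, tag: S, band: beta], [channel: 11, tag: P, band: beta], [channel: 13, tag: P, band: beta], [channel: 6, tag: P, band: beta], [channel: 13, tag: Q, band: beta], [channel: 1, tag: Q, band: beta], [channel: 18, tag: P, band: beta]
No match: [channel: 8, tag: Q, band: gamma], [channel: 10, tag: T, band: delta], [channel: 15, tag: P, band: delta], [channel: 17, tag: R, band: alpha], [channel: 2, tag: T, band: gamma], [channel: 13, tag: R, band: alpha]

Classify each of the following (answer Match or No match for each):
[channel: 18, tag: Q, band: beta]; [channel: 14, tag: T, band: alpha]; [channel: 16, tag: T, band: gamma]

Match, No match, No match

Looking at the examples, the only property every 'Match' case has and every 'No match' case lacks is: band is beta.
[channel: 18, tag: Q, band: beta]: band is beta, passes → Match.
[channel: 14, tag: T, band: alpha]: band is alpha, doesn't match → No match.
[channel: 16, tag: T, band: gamma]: band is gamma, doesn't match → No match.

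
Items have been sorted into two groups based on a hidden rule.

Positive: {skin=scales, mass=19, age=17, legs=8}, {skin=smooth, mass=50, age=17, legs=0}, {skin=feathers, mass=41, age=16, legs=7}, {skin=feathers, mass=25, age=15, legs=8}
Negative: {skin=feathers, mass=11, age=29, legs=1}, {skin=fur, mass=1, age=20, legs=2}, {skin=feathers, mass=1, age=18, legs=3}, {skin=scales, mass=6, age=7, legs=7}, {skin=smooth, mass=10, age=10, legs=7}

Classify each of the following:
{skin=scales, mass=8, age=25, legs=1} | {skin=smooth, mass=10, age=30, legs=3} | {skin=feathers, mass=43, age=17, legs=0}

Negative, Negative, Positive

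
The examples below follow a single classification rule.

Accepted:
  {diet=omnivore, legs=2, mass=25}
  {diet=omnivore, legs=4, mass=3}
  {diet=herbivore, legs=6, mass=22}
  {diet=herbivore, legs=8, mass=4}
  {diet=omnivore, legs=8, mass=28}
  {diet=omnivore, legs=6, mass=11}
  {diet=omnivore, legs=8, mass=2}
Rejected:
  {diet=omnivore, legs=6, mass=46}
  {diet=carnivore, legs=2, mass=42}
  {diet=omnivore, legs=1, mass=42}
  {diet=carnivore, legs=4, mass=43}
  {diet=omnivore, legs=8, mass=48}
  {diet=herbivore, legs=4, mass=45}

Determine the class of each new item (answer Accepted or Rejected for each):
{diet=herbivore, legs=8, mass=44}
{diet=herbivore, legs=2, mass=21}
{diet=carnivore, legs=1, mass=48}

Rejected, Accepted, Rejected

The simplest hypothesis consistent with all the labels is: mass ≤ 28.
{diet=herbivore, legs=8, mass=44} — mass = 44, hence Rejected. {diet=herbivore, legs=2, mass=21} — mass = 21, hence Accepted. {diet=carnivore, legs=1, mass=48} — mass = 48, hence Rejected.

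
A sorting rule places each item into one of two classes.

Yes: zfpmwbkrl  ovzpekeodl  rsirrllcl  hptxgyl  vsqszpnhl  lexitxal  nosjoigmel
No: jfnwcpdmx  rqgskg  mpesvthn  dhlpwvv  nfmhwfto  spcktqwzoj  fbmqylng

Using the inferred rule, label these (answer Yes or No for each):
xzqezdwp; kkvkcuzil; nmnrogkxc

No, Yes, No

'Yes' ⟺ ends with 'l'.
xzqezdwp — ends with 'p', hence No. kkvkcuzil — ends with 'l', hence Yes. nmnrogkxc — ends with 'c', hence No.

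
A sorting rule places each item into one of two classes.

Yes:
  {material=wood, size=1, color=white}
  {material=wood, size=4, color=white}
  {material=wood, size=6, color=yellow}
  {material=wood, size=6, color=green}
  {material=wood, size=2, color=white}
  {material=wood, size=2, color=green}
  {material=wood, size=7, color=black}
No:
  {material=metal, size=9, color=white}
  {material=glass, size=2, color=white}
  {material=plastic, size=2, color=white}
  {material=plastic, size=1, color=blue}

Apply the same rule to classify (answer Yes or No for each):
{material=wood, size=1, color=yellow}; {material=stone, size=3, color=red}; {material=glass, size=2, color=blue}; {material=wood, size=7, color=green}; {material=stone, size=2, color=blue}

The rule appears to be: material is wood.
{material=wood, size=1, color=yellow} — material is wood, hence Yes.
{material=stone, size=3, color=red} — material is stone, hence No.
{material=glass, size=2, color=blue} — material is glass, hence No.
{material=wood, size=7, color=green} — material is wood, hence Yes.
{material=stone, size=2, color=blue} — material is stone, hence No.

Yes, No, No, Yes, No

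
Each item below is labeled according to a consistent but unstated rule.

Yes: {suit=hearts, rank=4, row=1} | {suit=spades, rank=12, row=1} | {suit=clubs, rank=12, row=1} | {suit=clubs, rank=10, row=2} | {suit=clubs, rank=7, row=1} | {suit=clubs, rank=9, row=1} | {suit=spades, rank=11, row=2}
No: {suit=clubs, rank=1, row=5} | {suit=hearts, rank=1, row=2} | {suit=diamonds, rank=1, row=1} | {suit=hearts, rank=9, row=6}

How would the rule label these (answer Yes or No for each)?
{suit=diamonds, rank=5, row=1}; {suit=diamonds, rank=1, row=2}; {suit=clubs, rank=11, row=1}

Yes, No, Yes

The common property of the 'Yes' items is: row ≤ 2 AND rank ≥ 4. No 'No' item has it.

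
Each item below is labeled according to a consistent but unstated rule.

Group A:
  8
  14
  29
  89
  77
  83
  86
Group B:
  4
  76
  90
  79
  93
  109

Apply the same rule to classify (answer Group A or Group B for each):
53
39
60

Group A, Group B, Group B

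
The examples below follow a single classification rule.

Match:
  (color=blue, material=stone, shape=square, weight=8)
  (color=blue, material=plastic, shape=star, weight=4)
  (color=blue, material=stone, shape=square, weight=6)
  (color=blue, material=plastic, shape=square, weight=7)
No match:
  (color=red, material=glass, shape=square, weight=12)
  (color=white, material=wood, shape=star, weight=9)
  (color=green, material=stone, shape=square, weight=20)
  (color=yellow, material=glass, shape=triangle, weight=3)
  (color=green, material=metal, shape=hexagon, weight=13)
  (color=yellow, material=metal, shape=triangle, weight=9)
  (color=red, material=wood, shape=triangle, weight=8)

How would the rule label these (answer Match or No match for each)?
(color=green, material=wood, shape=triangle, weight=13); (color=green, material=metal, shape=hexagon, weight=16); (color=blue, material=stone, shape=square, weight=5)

No match, No match, Match

Looking at the examples, the only property every 'Match' case has and every 'No match' case lacks is: color is blue.
(color=green, material=wood, shape=triangle, weight=13): No match (color is green). (color=green, material=metal, shape=hexagon, weight=16): No match (color is green). (color=blue, material=stone, shape=square, weight=5): Match (color is blue).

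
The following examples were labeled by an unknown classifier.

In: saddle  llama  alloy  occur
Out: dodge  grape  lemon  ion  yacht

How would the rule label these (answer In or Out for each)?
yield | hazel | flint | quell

Out, Out, Out, In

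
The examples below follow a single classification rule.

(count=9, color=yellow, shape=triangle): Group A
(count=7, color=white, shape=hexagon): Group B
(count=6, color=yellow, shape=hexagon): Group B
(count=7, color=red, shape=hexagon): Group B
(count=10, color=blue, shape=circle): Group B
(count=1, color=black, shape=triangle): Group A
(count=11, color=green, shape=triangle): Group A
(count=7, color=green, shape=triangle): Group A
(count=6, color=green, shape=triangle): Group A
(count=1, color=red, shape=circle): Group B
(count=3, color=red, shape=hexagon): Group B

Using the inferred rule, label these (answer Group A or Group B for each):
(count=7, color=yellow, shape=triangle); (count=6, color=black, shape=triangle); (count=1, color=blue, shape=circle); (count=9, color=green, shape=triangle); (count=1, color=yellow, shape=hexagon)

Group A, Group A, Group B, Group A, Group B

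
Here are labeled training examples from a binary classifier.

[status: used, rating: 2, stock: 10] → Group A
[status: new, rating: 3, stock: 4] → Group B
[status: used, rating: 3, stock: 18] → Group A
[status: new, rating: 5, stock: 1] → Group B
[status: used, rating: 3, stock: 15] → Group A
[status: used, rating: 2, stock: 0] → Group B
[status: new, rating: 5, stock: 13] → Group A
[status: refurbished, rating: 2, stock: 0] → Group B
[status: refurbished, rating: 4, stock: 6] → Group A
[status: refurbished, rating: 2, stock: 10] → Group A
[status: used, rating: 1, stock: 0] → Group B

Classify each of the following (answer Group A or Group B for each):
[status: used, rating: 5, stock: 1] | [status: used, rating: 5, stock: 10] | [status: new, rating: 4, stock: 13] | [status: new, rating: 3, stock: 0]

Group B, Group A, Group A, Group B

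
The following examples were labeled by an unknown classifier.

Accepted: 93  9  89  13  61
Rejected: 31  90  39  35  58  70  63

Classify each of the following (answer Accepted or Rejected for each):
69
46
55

Accepted, Rejected, Rejected

The classifier is using: ≡ 1 (mod 4).
69: Accepted (69 mod 4 = 1).
46: Rejected (46 mod 4 = 2).
55: Rejected (55 mod 4 = 3).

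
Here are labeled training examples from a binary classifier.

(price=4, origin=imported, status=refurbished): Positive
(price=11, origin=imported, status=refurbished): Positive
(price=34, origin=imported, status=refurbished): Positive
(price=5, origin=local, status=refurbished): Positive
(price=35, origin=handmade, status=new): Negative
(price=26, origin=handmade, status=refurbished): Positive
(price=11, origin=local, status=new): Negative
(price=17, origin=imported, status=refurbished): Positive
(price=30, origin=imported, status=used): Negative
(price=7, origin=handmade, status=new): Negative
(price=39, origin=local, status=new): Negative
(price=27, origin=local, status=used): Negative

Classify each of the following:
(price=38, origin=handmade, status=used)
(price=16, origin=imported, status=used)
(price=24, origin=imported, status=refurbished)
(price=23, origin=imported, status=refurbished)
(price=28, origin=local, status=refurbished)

'Positive' ⟺ status is refurbished.
(price=38, origin=handmade, status=used) — status is used, hence Negative.
(price=16, origin=imported, status=used) — status is used, hence Negative.
(price=24, origin=imported, status=refurbished) — status is refurbished, hence Positive.
(price=23, origin=imported, status=refurbished) — status is refurbished, hence Positive.
(price=28, origin=local, status=refurbished) — status is refurbished, hence Positive.

Negative, Negative, Positive, Positive, Positive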